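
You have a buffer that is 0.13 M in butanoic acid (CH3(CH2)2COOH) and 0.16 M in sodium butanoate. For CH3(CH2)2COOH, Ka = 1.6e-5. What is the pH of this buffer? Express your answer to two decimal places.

pKa = −log(1.6 × 10^-5) = 4.796
pH = pKa + log([A⁻]/[HA]) = 4.796 + log(0.16/0.13)
pH = 4.796 + (+0.090) = 4.89

pH = 4.89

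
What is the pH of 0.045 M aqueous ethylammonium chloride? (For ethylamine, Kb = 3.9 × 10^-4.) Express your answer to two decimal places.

C2H5NH3+ is the conjugate acid of the weak base C2H5NH2.
Ka = Kw/Kb = 1.0×10^-14 / 3.9 × 10^-4 = 2.56 × 10^-11
From the ICE table, Ka = [H+]²/(0.045 − [H+]) = 2.56 × 10^-11.
Assume [H+] ≪ 0.045: [H+] ≈ √(2.56 × 10^-11 × 0.045) = 1.07 × 10^-6 M
pH = −log[H+] = −log(1.07 × 10^-6) = 5.97

pH = 5.97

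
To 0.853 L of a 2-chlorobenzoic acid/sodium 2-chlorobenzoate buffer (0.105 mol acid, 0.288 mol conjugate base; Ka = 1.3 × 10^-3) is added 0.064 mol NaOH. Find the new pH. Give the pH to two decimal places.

After neutralization: n(ClC6H4COOH) = 0.041 mol, n(ClC6H4COO-) = 0.352 mol.
pKa = −log(1.3 × 10^-3) = 2.886
pH = pKa + log(n_ClC6H4COO-/n_ClC6H4COOH) = 2.886 + log(0.352/0.041) = 2.886 + (+0.934)

pH = 3.82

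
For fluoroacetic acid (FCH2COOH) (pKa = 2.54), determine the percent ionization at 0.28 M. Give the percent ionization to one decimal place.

9.6%

FCH2COOH ⇌ FCH2COO- + H+; let x = [H+] at equilibrium.
Ka = 10^(−2.54) = 2.88 × 10^-3
Solve x² + 0.00288x − 0.000806 = 0 → x = 2.70 × 10^-2 M
Fraction ionized = 2.70 × 10^-2 / 0.28 = 0.0964 → 9.6%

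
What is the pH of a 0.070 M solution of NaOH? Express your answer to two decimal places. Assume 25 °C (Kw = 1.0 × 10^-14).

NaOH is a strong base; [OH-] = 0.07 M.
pOH = -log(0.07) = 1.15
pH = 14.00 - 1.15 = 12.85

pH = 12.85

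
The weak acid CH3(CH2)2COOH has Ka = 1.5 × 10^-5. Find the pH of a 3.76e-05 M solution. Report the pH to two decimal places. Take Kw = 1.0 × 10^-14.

CH3(CH2)2COOH ⇌ CH3(CH2)2COO- + H+
Ka = [H+]²/(3.76e-05 − [H+]) = 1.5 × 10^-5
The 5% rule fails; solving [H+]² + Ka·[H+] − Ka·C₀ = 0 exactly:
[H+] = (−Ka + √(Ka² + 4·Ka·C₀))/2 = 1.74 × 10^-5 M
pH = −log(1.74 × 10^-5) = 4.76

pH = 4.76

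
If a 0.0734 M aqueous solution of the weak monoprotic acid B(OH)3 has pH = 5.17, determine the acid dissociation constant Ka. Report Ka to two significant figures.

Ka = 6.2 × 10^-10

[H+] = 10^(-5.17) = 6.76 × 10^-6 M
At equilibrium [HA] = 0.0734 − 6.76 × 10^-6 = 7.34 × 10^-2 M
Ka = [H+][A-]/[HA] = (6.76 × 10^-6)² / 7.34 × 10^-2 = 6.2 × 10^-10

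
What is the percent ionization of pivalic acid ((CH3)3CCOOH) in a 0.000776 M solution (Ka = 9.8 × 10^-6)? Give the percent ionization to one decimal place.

(CH3)3CCOOH ⇌ (CH3)3CCOO- + H+; let x = [H+] at equilibrium.
Ka = x²/(C₀ − x); solving the quadratic gives x = 8.24 × 10^-5 M.
Fraction ionized = 8.24 × 10^-5 / 0.000776 = 0.1062 → 10.6%

10.6%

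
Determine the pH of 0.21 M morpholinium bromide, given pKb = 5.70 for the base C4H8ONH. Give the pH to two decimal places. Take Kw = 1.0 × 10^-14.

C4H8ONH2+ is the conjugate acid of the weak base C4H8ONH.
Kb = 10^(−5.70) = 2.00 × 10^-6
Ka = Kw/Kb = 1.0×10^-14 / 2.00 × 10^-6 = 5.00 × 10^-9
Let x = [H+] at equilibrium. Ka = x²/(0.21 − x).
Assume x ≪ 0.21: x ≈ √(5.00 × 10^-9 × 0.21) = 3.24 × 10^-5 M
(x/C₀ = 0.015% < 5%, so the approximation holds.)
pH = −log[H+] = −log(3.24 × 10^-5) = 4.49

pH = 4.49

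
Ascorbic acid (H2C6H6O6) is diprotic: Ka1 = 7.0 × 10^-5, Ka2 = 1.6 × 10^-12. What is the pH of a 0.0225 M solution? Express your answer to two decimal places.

pH = 2.91

Ka1 ≫ Ka2, so treat the first dissociation as the only significant source of H+.
Ka1 = x²/(0.0225 − x) = 7.0 × 10^-5
Solving the quadratic: x = (−Ka1 + √(Ka1² + 4·Ka1·C₀))/2 = 1.22 × 10^-3 M
pH = −log(1.22 × 10^-3) = 2.91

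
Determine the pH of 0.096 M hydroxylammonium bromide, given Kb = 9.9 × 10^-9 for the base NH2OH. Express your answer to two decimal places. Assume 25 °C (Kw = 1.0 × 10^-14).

NH3OH+ is the conjugate acid of the weak base NH2OH.
Ka = Kw/Kb = 1.0×10^-14 / 9.9 × 10^-9 = 1.01 × 10^-6
Ka = [H+]²/(0.096 − [H+]) = 1.01 × 10^-6
Since Ka ≪ C₀, [H+] ≈ √(Ka·C₀) = 3.11 × 10^-4 M.
([H+]/C₀ = 0.32% < 5%, so the approximation holds.)
pH = −log(3.11 × 10^-4) = 3.51

pH = 3.51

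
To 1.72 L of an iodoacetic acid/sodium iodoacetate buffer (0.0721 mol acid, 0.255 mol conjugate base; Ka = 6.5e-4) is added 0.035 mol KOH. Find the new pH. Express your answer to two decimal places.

pH = 4.08

After neutralization: n(ICH2COOH) = 0.0371 mol, n(ICH2COO-) = 0.29 mol.
pKa = −log(6.5 × 10^-4) = 3.187
Henderson–Hasselbalch with mole ratio 0.29/0.0371: pH = 3.187 + (+0.893)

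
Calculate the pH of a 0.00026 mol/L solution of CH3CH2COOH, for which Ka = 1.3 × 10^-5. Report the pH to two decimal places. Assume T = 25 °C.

pH = 4.28

CH3CH2COOH ⇌ CH3CH2COO- + H+
From the ICE table, Ka = [H+]²/(0.00026 − [H+]) = 1.3 × 10^-5.
Here C₀/Ka ≈ 20, so the small-[H+] approximation fails. Use the quadratic:
[H+] = (−Ka + √(Ka² + 4·Ka·C₀))/2 = 5.20 × 10^-5 M
pH = −log(5.20 × 10^-5) = 4.28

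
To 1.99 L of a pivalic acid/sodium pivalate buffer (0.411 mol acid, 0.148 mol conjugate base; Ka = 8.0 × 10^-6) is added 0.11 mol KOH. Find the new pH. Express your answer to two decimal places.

After neutralization: n((CH3)3CCOOH) = 0.301 mol, n((CH3)3CCOO-) = 0.258 mol.
pKa = −log(8.0 × 10^-6) = 5.097
pH = pKa + log([A⁻]/[HA]) = 5.097 + log(0.258/0.301) = 5.097 -0.067

pH = 5.03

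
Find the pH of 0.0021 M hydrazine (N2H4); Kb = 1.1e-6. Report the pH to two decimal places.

pH = 9.68

N2H4 + H2O ⇌ N2H5+ + OH-
Kb = [OH-]²/(0.0021 − [OH-]) = 1.1 × 10^-6
Neglecting [OH-] in the denominator: [OH-] = √(1.1 × 10^-6 × 0.0021) = 4.81 × 10^-5 M
pOH = 4.32, so pH = 14.00 − pOH = 9.68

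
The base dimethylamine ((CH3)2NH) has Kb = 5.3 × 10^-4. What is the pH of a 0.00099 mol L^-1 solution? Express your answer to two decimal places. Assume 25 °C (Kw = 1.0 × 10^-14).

(CH3)2NH + H2O ⇌ (CH3)2NH2+ + OH-
From the ICE table, Kb = x²/(0.00099 − x) = 5.3 × 10^-4.
x is not negligible relative to C₀; solve x² + 0.00053·x − 5.25e-07 = 0.
x = [−0.00053 + √(0.00053² + 2.1e-06)]/2 = 5.06 × 10^-4 M
pOH = 3.30, so pH = 14.00 − pOH = 10.70

pH = 10.70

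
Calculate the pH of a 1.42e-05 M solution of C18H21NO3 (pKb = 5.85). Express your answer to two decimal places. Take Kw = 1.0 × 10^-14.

C18H21NO3 + H2O ⇌ C18H22NO3+ + OH-
Kb = 10^(−5.85) = 1.41 × 10^-6
Kb = x²/(1.42e-05 − x) = 1.41 × 10^-6
Here C₀/Kb ≈ 10.1, so the small-x approximation fails. Use the quadratic:
x = [−1.41e-06 + √(1.41e-06² + 8.01e-11)]/2 = 3.82 × 10^-6 M
pOH = 5.42, so pH = 14.00 − pOH = 8.58

pH = 8.58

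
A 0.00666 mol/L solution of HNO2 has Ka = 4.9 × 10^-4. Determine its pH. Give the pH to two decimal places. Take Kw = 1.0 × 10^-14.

pH = 2.80

HNO2 ⇌ NO2- + H+
Ka = [H+]²/(0.00666 − [H+]) = 4.9 × 10^-4
Here C₀/Ka ≈ 13.6, so the small-[H+] approximation fails. Use the quadratic:
[H+] = [−0.00049 + √(0.00049² + 1.31e-05)]/2 = 1.58 × 10^-3 M
pH = −log[H+] = −log(1.58 × 10^-3) = 2.80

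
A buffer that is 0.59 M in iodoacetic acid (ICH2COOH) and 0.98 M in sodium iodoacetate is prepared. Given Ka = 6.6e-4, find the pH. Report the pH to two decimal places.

pKa = −log(6.6 × 10^-4) = 3.180
Using pH = pKa + log([base]/[acid]) with [base]/[acid] = 0.98/0.59:
pH = 3.180 + (+0.220) = 3.40

pH = 3.40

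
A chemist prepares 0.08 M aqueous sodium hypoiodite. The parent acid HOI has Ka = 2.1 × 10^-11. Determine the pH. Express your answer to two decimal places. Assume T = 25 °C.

OI- is the conjugate base of the weak acid HOI.
Kb = Kw/Ka = 1.0×10^-14 / 2.1 × 10^-11 = 4.76 × 10^-4
Let x = [OH-] at equilibrium. Kb = x²/(0.08 − x).
The 5% rule fails; solving x² + Kb·x − Kb·C₀ = 0 exactly:
x = [−0.000476 + √(0.000476² + 0.000152)]/2 = 5.94 × 10^-3 M
pOH = −log(5.94 × 10^-3) = 2.23; pH = 14.00 − 2.23 = 11.77

pH = 11.77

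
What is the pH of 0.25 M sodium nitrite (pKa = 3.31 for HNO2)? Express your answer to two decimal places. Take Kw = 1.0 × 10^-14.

NO2- is the conjugate base of the weak acid HNO2.
Ka = 10^(−3.31) = 4.90 × 10^-4
Kb = Kw/Ka = 1.0×10^-14 / 4.90 × 10^-4 = 2.04 × 10^-11
From the ICE table, Kb = x²/(0.25 − x) = 2.04 × 10^-11.
Since Kb ≪ C₀, x ≈ √(Kb·C₀) = 2.26 × 10^-6 M.
Check: 0.0009% ionized — well under 5%, approximation valid.
pOH = −log(2.26 × 10^-6) = 5.65; pH = 14.00 − 5.65 = 8.35

pH = 8.35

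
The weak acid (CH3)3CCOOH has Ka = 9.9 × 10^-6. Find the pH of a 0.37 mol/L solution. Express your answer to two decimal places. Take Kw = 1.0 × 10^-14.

pH = 2.72

(CH3)3CCOOH ⇌ (CH3)3CCOO- + H+
Ka = [H+]²/(0.37 − [H+]) = 9.9 × 10^-6
Assume [H+] ≪ 0.37: [H+] ≈ √(9.9 × 10^-6 × 0.37) = 1.91 × 10^-3 M
([H+]/C₀ = 0.52% < 5%, so the approximation holds.)
pH = −log[H+] = −log(1.91 × 10^-3) = 2.72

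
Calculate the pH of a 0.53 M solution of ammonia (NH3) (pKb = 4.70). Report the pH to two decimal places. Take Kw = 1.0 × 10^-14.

NH3 + H2O ⇌ NH4+ + OH-
Kb = 10^(−4.70) = 2.00 × 10^-5
From the ICE table, Kb = x²/(0.53 − x) = 2.00 × 10^-5.
Assume x ≪ 0.53: x ≈ √(2.00 × 10^-5 × 0.53) = 3.26 × 10^-3 M
pOH = 2.49, so pH = 14.00 − pOH = 11.51

pH = 11.51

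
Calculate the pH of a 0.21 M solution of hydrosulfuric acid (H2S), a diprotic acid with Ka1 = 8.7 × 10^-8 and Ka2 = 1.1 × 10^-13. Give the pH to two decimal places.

pH = 3.87

Since Ka1 ≫ Ka2, the first ionization dominates [H+].
Ka1 = x²/(0.21 − x) = 8.7 × 10^-8
x ≈ √(8.7 × 10^-8 × 0.21) = 1.35 × 10^-4 M
pH = −log(1.35 × 10^-4) = 3.87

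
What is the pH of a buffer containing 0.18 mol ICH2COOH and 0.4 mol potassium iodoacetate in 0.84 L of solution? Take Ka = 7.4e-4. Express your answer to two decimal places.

pKa = −log(7.4 × 10^-4) = 3.131
Henderson–Hasselbalch: pH = pKa + log([ICH2COO-]/[ICH2COOH]) = 3.131 + log(0.4/0.18)
pH = 3.131 + (+0.347) = 3.48

pH = 3.48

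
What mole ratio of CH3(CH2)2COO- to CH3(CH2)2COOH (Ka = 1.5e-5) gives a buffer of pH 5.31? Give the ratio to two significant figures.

pKa = -log(1.5 × 10^-5) = 4.824
pH = pKa + log(r) ⇒ log(r) = 5.31 − 4.824 = +0.486
r = [CH3(CH2)2COO-]/[CH3(CH2)2COOH] = 10^(+0.486) = 3.06

ratio = 3.1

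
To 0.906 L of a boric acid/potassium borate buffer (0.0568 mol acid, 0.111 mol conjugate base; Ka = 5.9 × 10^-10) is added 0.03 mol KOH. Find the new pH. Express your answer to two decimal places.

pH = 9.95

OH- converts B(OH)3 to B(OH)4-: B(OH)3 → 0.0268 mol, B(OH)4- → 0.141 mol.
pKa = −log(5.9 × 10^-10) = 9.229
pH = pKa + log([A⁻]/[HA]) = 9.229 + log(0.141/0.0268) = 9.229 +0.721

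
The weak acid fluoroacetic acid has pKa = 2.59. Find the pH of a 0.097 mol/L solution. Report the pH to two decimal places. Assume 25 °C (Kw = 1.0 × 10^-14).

FCH2COOH ⇌ FCH2COO- + H+
Ka = 10^(−2.59) = 2.57 × 10^-3
Ka = x²/(0.097 − x) = 2.57 × 10^-3
The 5% rule fails; solving x² + Ka·x − Ka·C₀ = 0 exactly:
x = [−0.00257 + √(0.00257² + 0.000997)]/2 = 1.46 × 10^-2 M
pH = −log[H+] = −log(1.46 × 10^-2) = 1.84

pH = 1.84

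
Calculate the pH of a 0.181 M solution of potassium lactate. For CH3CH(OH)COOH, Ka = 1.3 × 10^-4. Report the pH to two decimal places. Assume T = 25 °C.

CH3CH(OH)COO- is the conjugate base of the weak acid CH3CH(OH)COOH.
Kb = Kw/Ka = 1.0×10^-14 / 1.3 × 10^-4 = 7.69 × 10^-11
From the ICE table, Kb = x²/(0.181 − x) = 7.69 × 10^-11.
Assume x ≪ 0.181: x ≈ √(7.69 × 10^-11 × 0.181) = 3.73 × 10^-6 M
pOH = −log(3.73 × 10^-6) = 5.43; pH = 14.00 − 5.43 = 8.57

pH = 8.57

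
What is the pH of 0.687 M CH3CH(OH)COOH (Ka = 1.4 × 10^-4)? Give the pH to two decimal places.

pH = 2.01

CH3CH(OH)COOH ⇌ CH3CH(OH)COO- + H+
Ka = x²/(0.687 − x) = 1.4 × 10^-4
Assume x ≪ 0.687: x ≈ √(1.4 × 10^-4 × 0.687) = 9.81 × 10^-3 M
Check: 1.4% ionized — well under 5%, approximation valid.
pH = −log(9.81 × 10^-3) = 2.01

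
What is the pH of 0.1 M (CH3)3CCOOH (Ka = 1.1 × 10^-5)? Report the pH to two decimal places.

pH = 2.98

(CH3)3CCOOH ⇌ (CH3)3CCOO- + H+
Let x = [H+] at equilibrium. Ka = x²/(0.1 − x).
Assume x ≪ 0.1: x ≈ √(1.1 × 10^-5 × 0.1) = 1.05 × 10^-3 M
Check: 1% ionized — well under 5%, approximation valid.
pH = −log[H+] = −log(1.05 × 10^-3) = 2.98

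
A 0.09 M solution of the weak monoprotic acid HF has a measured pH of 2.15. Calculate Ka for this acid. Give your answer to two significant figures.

Ka = 6.0 × 10^-4

[H+] = 10^(-2.15) = 7.08 × 10^-3 M
At equilibrium [HA] = 0.09 − 7.08 × 10^-3 = 8.29 × 10^-2 M
Ka = [H+][A-]/[HA] = (7.08 × 10^-3)² / 8.29 × 10^-2 = 6.0 × 10^-4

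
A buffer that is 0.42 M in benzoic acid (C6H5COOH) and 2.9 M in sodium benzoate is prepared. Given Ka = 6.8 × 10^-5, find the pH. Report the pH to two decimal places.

pH = 5.01

pKa = −log(6.8 × 10^-5) = 4.167
pH = pKa + log([A⁻]/[HA]) = 4.167 + log(2.9/0.42)
pH = 4.167 + (+0.839) = 5.01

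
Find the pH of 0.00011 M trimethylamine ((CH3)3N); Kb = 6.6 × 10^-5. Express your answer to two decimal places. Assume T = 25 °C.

pH = 9.77

(CH3)3N + H2O ⇌ (CH3)3NH+ + OH-
From the ICE table, Kb = [OH-]²/(0.00011 − [OH-]) = 6.6 × 10^-5.
[OH-] is not negligible relative to C₀; solve [OH-]² + 6.6e-05·[OH-] − 7.26e-09 = 0.
[OH-] = (−Kb + √(Kb² + 4·Kb·C₀))/2 = 5.84 × 10^-5 M
pOH = 4.23, so pH = 14.00 − pOH = 9.77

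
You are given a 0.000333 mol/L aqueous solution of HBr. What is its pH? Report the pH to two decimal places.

HBr is a strong acid and dissociates completely, so [H+] = 0.000333 M.
pH = -log(0.000333) = 3.48

pH = 3.48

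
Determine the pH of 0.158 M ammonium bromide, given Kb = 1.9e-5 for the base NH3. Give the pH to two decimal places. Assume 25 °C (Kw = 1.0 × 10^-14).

pH = 5.04

NH4+ is the conjugate acid of the weak base NH3.
Ka = Kw/Kb = 1.0×10^-14 / 1.9 × 10^-5 = 5.26 × 10^-10
From the ICE table, Ka = x²/(0.158 − x) = 5.26 × 10^-10.
Assume x ≪ 0.158: x ≈ √(5.26 × 10^-10 × 0.158) = 9.12 × 10^-6 M
(x/C₀ = 0.0058% < 5%, so the approximation holds.)
pH = −log[H+] = −log(9.12 × 10^-6) = 5.04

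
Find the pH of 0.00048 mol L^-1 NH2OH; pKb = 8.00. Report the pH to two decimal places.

pH = 8.34

NH2OH + H2O ⇌ NH3OH+ + OH-
Kb = 10^(−8.00) = 1.00 × 10^-8
Kb = x²/(0.00048 − x) = 1.00 × 10^-8
Neglecting x in the denominator: x = √(1.00 × 10^-8 × 0.00048) = 2.19 × 10^-6 M
Check: 0.46% ionized — well under 5%, approximation valid.
pOH = 5.66, so pH = 14.00 − pOH = 8.34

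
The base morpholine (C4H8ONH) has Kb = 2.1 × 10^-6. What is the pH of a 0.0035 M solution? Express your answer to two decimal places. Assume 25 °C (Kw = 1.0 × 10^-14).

pH = 9.93

C4H8ONH + H2O ⇌ C4H8ONH2+ + OH-
From the ICE table, Kb = [OH-]²/(0.0035 − [OH-]) = 2.1 × 10^-6.
Since Kb ≪ C₀, [OH-] ≈ √(Kb·C₀) = 8.57 × 10^-5 M.
([OH-]/C₀ = 2.4% < 5%, so the approximation holds.)
pOH = 4.07, so pH = 14.00 − pOH = 9.93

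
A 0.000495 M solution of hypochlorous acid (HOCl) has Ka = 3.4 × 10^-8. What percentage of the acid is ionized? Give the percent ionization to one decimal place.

HOCl ⇌ OCl- + H+; let x = [H+] at equilibrium.
x ≈ √(Ka·C₀) = √(3.4 × 10^-8 × 0.000495) = 4.10 × 10^-6 M
Fraction ionized = 4.10 × 10^-6 / 0.000495 = 0.0083 → 0.8%

0.8%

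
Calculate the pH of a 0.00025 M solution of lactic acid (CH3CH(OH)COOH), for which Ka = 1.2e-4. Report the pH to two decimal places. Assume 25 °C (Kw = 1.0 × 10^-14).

CH3CH(OH)COOH ⇌ CH3CH(OH)COO- + H+
Let x = [H+] at equilibrium. Ka = x²/(0.00025 − x).
x is not negligible relative to C₀; solve x² + 0.00012·x − 3e-08 = 0.
x = (−Ka + √(Ka² + 4·Ka·C₀))/2 = 1.23 × 10^-4 M
pH = −log[H+] = −log(1.23 × 10^-4) = 3.91

pH = 3.91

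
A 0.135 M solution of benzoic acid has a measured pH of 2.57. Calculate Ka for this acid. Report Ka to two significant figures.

Ka = 5.5 × 10^-5

[H+] = 10^(-2.57) = 2.69 × 10^-3 M
At equilibrium [HA] = 0.135 − 2.69 × 10^-3 = 1.32 × 10^-1 M
Ka = [H+][A-]/[HA] = (2.69 × 10^-3)² / 1.32 × 10^-1 = 5.5 × 10^-5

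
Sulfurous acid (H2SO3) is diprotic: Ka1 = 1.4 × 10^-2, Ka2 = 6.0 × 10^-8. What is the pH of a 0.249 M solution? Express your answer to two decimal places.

Since Ka1 ≫ Ka2, the first ionization dominates [H+].
Ka1 = x²/(0.249 − x) = 1.4 × 10^-2
Solving the quadratic: x = (−Ka1 + √(Ka1² + 4·Ka1·C₀))/2 = 5.25 × 10^-2 M
pH = −log(5.25 × 10^-2) = 1.28

pH = 1.28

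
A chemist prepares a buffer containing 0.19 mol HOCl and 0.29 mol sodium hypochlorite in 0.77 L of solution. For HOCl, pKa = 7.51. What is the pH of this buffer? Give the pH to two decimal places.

Henderson–Hasselbalch: pH = pKa + log([OCl-]/[HOCl]) = 7.51 + log(0.29/0.19)
pH = 7.51 + (+0.184) = 7.69

pH = 7.69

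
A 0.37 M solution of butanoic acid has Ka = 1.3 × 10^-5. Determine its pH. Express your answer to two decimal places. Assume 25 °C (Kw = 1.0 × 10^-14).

pH = 2.66

CH3(CH2)2COOH ⇌ CH3(CH2)2COO- + H+
From the ICE table, Ka = [H+]²/(0.37 − [H+]) = 1.3 × 10^-5.
Neglecting [H+] in the denominator: [H+] = √(1.3 × 10^-5 × 0.37) = 2.19 × 10^-3 M
Check: 0.59% ionized — well under 5%, approximation valid.
pH = −log[H+] = −log(2.19 × 10^-3) = 2.66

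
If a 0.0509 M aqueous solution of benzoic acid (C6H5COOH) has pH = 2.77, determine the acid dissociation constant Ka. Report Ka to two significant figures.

[H+] = 10^(-2.77) = 1.70 × 10^-3 M
At equilibrium [HA] = 0.0509 − 1.70 × 10^-3 = 4.92 × 10^-2 M
Ka = [H+][A-]/[HA] = (1.70 × 10^-3)² / 4.92 × 10^-2 = 5.9 × 10^-5

Ka = 5.9 × 10^-5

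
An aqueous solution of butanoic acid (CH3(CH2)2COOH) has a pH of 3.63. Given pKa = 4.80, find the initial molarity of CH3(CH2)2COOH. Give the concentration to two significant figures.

C₀ = 3.7 × 10^-3 M

[H+] = 10^(-3.63) = 2.34 × 10^-4 M = x
Ka = 10^(−4.80) = 1.58 × 10^-5
Ka = x²/(C₀ − x) ⇒ C₀ = x + x²/Ka
C₀ = 2.34 × 10^-4 + (2.34 × 10^-4)²/(1.58 × 10^-5) = 3.70 × 10^-3 M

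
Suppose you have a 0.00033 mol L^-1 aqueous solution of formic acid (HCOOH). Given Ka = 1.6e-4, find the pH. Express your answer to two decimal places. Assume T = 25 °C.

pH = 3.79

HCOOH ⇌ HCOO- + H+
From the ICE table, Ka = [H+]²/(0.00033 − [H+]) = 1.6 × 10^-4.
Here C₀/Ka ≈ 2.06, so the small-[H+] approximation fails. Use the quadratic:
[H+] = [−0.00016 + √(0.00016² + 2.11e-07)]/2 = 1.63 × 10^-4 M
pH = −log(1.63 × 10^-4) = 3.79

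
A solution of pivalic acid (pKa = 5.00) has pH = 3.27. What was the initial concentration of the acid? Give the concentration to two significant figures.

[H+] = 10^(-3.27) = 5.37 × 10^-4 M = x
Ka = 10^(−5.00) = 1.00 × 10^-5
Ka = x²/(C₀ − x) ⇒ C₀ = x + x²/Ka
C₀ = 5.37 × 10^-4 + (5.37 × 10^-4)²/(1.00 × 10^-5) = 2.94 × 10^-2 M

C₀ = 2.9 × 10^-2 M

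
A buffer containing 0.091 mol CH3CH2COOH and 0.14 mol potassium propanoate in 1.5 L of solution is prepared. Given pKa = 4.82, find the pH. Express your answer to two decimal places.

pH = 5.01

Using pH = pKa + log([base]/[acid]) with [base]/[acid] = 0.14/0.091:
pH = 4.82 + (+0.187) = 5.01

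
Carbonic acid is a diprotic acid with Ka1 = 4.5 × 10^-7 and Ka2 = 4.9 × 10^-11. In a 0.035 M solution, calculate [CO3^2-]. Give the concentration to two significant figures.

First ionization gives [H+] ≈ [HCO3-] = 1.25 × 10^-4 M.
Second step: Ka2 = [H+][CO3^2-]/[HCO3-] ≈ [CO3^2-] (since [H+] ≈ [HCO3-]).
So [CO3^2-] ≈ Ka2.

4.9 × 10^-11 M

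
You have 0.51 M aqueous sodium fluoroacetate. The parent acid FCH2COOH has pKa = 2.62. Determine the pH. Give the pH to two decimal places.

pH = 8.16

FCH2COO- is the conjugate base of the weak acid FCH2COOH.
Ka = 10^(−2.62) = 2.40 × 10^-3
Kb = Kw/Ka = 1.0×10^-14 / 2.40 × 10^-3 = 4.17 × 10^-12
Kb = x²/(0.51 − x) = 4.17 × 10^-12
Assume x ≪ 0.51: x ≈ √(4.17 × 10^-12 × 0.51) = 1.46 × 10^-6 M
Check: 0.00029% ionized — well under 5%, approximation valid.
pOH = −log(1.46 × 10^-6) = 5.84; pH = 14.00 − 5.84 = 8.16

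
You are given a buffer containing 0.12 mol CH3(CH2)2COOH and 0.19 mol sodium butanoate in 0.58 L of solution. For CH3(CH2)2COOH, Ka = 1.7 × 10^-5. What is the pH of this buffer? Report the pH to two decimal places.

pKa = −log(1.7 × 10^-5) = 4.770
Using pH = pKa + log([base]/[acid]) with [base]/[acid] = 0.19/0.12:
pH = 4.770 + (+0.200) = 4.97

pH = 4.97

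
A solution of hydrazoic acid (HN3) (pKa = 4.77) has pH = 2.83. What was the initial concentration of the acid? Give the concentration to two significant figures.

[H+] = 10^(-2.83) = 1.48 × 10^-3 M = x
Ka = 10^(−4.77) = 1.70 × 10^-5
Ka = x²/(C₀ − x) ⇒ C₀ = x + x²/Ka
C₀ = 1.48 × 10^-3 + (1.48 × 10^-3)²/(1.70 × 10^-5) = 1.30 × 10^-1 M

C₀ = 1.3 × 10^-1 M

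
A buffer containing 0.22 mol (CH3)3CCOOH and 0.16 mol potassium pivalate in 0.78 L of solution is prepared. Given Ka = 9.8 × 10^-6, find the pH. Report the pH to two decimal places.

pKa = −log(9.8 × 10^-6) = 5.009
Henderson–Hasselbalch: pH = pKa + log([(CH3)3CCOO-]/[(CH3)3CCOOH]) = 5.009 + log(0.16/0.22)
pH = 5.009 + (-0.138) = 4.87

pH = 4.87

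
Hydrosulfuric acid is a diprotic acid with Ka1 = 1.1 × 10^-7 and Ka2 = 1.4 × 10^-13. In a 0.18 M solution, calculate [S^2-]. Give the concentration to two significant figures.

First ionization gives [H+] ≈ [HS-] = 1.41 × 10^-4 M.
Second step: Ka2 = [H+][S^2-]/[HS-] ≈ [S^2-] (since [H+] ≈ [HS-]).
So [S^2-] ≈ Ka2.

1.4 × 10^-13 M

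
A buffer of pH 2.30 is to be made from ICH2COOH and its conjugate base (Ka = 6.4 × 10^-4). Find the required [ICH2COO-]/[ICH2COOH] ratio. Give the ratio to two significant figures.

pKa = -log(6.4 × 10^-4) = 3.194
pH = pKa + log(r) ⇒ log(r) = 2.30 − 3.194 = -0.894
r = [ICH2COO-]/[ICH2COOH] = 10^(-0.894) = 0.128

ratio = 0.13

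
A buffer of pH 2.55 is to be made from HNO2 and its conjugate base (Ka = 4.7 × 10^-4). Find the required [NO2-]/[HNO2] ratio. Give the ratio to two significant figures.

pKa = -log(4.7 × 10^-4) = 3.328
pH = pKa + log(r) ⇒ log(r) = 2.55 − 3.328 = -0.778
r = [NO2-]/[HNO2] = 10^(-0.778) = 0.167

ratio = 0.17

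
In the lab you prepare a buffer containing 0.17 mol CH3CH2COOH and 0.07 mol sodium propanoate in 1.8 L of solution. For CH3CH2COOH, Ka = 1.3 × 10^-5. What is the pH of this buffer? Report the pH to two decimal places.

pKa = −log(1.3 × 10^-5) = 4.886
pH = pKa + log([A⁻]/[HA]) = 4.886 + log(0.07/0.17)
pH = 4.886 + (-0.385) = 4.50

pH = 4.50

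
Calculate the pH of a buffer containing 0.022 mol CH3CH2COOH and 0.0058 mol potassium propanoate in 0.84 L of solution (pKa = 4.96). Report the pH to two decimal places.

pH = 4.38

Henderson–Hasselbalch: pH = pKa + log([CH3CH2COO-]/[CH3CH2COOH]) = 4.96 + log(0.0058/0.022)
pH = 4.96 + (-0.579) = 4.38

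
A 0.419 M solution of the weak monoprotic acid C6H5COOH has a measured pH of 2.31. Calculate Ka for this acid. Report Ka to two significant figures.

Ka = 5.8 × 10^-5

[H+] = 10^(-2.31) = 4.90 × 10^-3 M
At equilibrium [HA] = 0.419 − 4.90 × 10^-3 = 4.14 × 10^-1 M
Ka = [H+][A-]/[HA] = (4.90 × 10^-3)² / 4.14 × 10^-1 = 5.8 × 10^-5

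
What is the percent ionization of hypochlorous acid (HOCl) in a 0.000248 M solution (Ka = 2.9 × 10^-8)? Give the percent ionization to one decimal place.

HOCl ⇌ OCl- + H+; let x = [H+] at equilibrium.
x ≈ √(Ka·C₀) = √(2.9 × 10^-8 × 0.000248) = 2.68 × 10^-6 M
Fraction ionized = 2.68 × 10^-6 / 0.000248 = 0.0108 → 1.1%

1.1%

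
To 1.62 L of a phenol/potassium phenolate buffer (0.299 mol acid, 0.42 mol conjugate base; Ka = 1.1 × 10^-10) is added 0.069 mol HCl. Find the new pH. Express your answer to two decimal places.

pH = 9.94

After neutralization: n(C6H5OH) = 0.368 mol, n(C6H5O-) = 0.351 mol.
pKa = −log(1.1 × 10^-10) = 9.959
Henderson–Hasselbalch with mole ratio 0.351/0.368: pH = 9.959 + (-0.021)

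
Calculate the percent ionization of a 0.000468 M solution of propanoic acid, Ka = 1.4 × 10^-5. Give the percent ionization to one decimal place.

CH3CH2COOH ⇌ CH3CH2COO- + H+; let x = [H+] at equilibrium.
Solve x² + 1.4e-05x − 6.55e-09 = 0 → x = 7.42 × 10^-5 M
Fraction ionized = 7.42 × 10^-5 / 0.000468 = 0.1585 → 15.9%

15.9%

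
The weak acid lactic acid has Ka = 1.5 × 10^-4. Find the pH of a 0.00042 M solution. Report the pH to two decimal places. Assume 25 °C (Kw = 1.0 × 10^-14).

pH = 3.73

CH3CH(OH)COOH ⇌ CH3CH(OH)COO- + H+
From the ICE table, Ka = x²/(0.00042 − x) = 1.5 × 10^-4.
x is not negligible relative to C₀; solve x² + 0.00015·x − 6.3e-08 = 0.
x = (−Ka + √(Ka² + 4·Ka·C₀))/2 = 1.87 × 10^-4 M
pH = −log(1.87 × 10^-4) = 3.73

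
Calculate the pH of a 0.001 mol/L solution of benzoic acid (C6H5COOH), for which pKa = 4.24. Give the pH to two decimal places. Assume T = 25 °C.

pH = 3.67

C6H5COOH ⇌ C6H5COO- + H+
Ka = 10^(−4.24) = 5.75 × 10^-5
From the ICE table, Ka = [H+]²/(0.001 − [H+]) = 5.75 × 10^-5.
The 5% rule fails; solving [H+]² + Ka·[H+] − Ka·C₀ = 0 exactly:
[H+] = [−5.75e-05 + √(5.75e-05² + 2.3e-07)]/2 = 2.13 × 10^-4 M
pH = −log(2.13 × 10^-4) = 3.67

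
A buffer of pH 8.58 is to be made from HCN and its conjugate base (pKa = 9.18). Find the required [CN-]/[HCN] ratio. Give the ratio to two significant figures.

ratio = 0.25

pH = pKa + log(r) ⇒ log(r) = 8.58 − 9.18 = -0.60
r = [CN-]/[HCN] = 10^(-0.60) = 0.251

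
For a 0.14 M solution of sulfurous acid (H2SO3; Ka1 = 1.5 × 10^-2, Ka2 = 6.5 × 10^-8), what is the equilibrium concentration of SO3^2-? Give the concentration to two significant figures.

First ionization gives [H+] ≈ [HSO3-] = 3.89 × 10^-2 M.
Second step: Ka2 = [H+][SO3^2-]/[HSO3-] ≈ [SO3^2-] (since [H+] ≈ [HSO3-]).
So [SO3^2-] ≈ Ka2.

6.5 × 10^-8 M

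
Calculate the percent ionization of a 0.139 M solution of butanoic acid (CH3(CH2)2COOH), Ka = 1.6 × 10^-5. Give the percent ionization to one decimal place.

CH3(CH2)2COOH ⇌ CH3(CH2)2COO- + H+; let x = [H+] at equilibrium.
x ≈ √(Ka·C₀) = √(1.6 × 10^-5 × 0.139) = 1.49 × 10^-3 M
Fraction ionized = 1.49 × 10^-3 / 0.139 = 0.0107 → 1.1%

1.1%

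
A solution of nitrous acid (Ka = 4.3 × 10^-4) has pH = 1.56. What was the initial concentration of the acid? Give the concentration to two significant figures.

C₀ = 1.8 M

[H+] = 10^(-1.56) = 2.75 × 10^-2 M = x
Ka = x²/(C₀ − x) ⇒ C₀ = x + x²/Ka
C₀ = 2.75 × 10^-2 + (2.75 × 10^-2)²/(4.3 × 10^-4) = 1.79 M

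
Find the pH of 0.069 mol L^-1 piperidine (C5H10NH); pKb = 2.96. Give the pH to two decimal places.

C5H10NH + H2O ⇌ C5H10NH2+ + OH-
Kb = 10^(−2.96) = 1.10 × 10^-3
From the ICE table, Kb = [OH-]²/(0.069 − [OH-]) = 1.10 × 10^-3.
[OH-] is not negligible relative to C₀; solve [OH-]² + 0.0011·[OH-] − 7.59e-05 = 0.
[OH-] = [−0.0011 + √(0.0011² + 0.000304)]/2 = 8.18 × 10^-3 M
pOH = 2.09, so pH = 14.00 − pOH = 11.91

pH = 11.91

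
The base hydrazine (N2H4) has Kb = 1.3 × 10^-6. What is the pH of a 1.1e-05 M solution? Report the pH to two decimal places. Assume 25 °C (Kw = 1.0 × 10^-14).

pH = 8.50

N2H4 + H2O ⇌ N2H5+ + OH-
Let x = [OH-] at equilibrium. Kb = x²/(1.1e-05 − x).
Here C₀/Kb ≈ 8.46, so the small-x approximation fails. Use the quadratic:
x = [−1.3e-06 + √(1.3e-06² + 5.72e-11)]/2 = 3.19 × 10^-6 M
pOH = −log(3.19 × 10^-6) = 5.50; pH = 14.00 − 5.50 = 8.50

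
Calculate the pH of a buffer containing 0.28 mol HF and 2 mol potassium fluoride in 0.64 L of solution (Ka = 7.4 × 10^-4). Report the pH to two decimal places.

pKa = −log(7.4 × 10^-4) = 3.131
Henderson–Hasselbalch: pH = pKa + log([F-]/[HF]) = 3.131 + log(2/0.28)
pH = 3.131 + (+0.854) = 3.98

pH = 3.98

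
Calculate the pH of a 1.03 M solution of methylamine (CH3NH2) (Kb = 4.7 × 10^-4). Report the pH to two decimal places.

CH3NH2 + H2O ⇌ CH3NH3+ + OH-
Kb = [OH-]²/(1.03 − [OH-]) = 4.7 × 10^-4
Neglecting [OH-] in the denominator: [OH-] = √(4.7 × 10^-4 × 1.03) = 2.20 × 10^-2 M
pOH = −log(2.20 × 10^-2) = 1.66; pH = 14.00 − 1.66 = 12.34

pH = 12.34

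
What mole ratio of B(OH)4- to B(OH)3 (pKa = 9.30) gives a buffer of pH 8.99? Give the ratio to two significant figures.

ratio = 0.49

pH = pKa + log(r) ⇒ log(r) = 8.99 − 9.30 = -0.31
r = [B(OH)4-]/[B(OH)3] = 10^(-0.31) = 0.49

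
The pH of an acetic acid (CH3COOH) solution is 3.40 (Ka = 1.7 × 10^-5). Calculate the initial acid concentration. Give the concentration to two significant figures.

C₀ = 9.7 × 10^-3 M

[H+] = 10^(-3.40) = 3.98 × 10^-4 M = x
Ka = x²/(C₀ − x) ⇒ C₀ = x + x²/Ka
C₀ = 3.98 × 10^-4 + (3.98 × 10^-4)²/(1.7 × 10^-5) = 9.72 × 10^-3 M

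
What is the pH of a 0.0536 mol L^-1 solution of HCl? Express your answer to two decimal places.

pH = 1.27

HCl is a strong acid and dissociates completely, so [H+] = 0.0536 M.
pH = -log(0.0536) = 1.27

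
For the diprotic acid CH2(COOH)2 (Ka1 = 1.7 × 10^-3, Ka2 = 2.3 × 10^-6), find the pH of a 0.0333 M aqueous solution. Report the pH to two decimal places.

pH = 2.17

Ka1 ≫ Ka2, so treat the first dissociation as the only significant source of H+.
Ka1 = x²/(0.0333 − x) = 1.7 × 10^-3
Solving the quadratic: x = (−Ka1 + √(Ka1² + 4·Ka1·C₀))/2 = 6.72 × 10^-3 M
pH = −log(6.72 × 10^-3) = 2.17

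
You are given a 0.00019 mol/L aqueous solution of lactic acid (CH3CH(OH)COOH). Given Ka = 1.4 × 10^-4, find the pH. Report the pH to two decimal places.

pH = 3.97

CH3CH(OH)COOH ⇌ CH3CH(OH)COO- + H+
Ka = [H+]²/(0.00019 − [H+]) = 1.4 × 10^-4
Here C₀/Ka ≈ 1.36, so the small-[H+] approximation fails. Use the quadratic:
[H+] = [−0.00014 + √(0.00014² + 1.06e-07)]/2 = 1.07 × 10^-4 M
pH = −log[H+] = −log(1.07 × 10^-4) = 3.97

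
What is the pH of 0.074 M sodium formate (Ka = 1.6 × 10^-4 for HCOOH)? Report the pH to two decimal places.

HCOO- is the conjugate base of the weak acid HCOOH.
Kb = Kw/Ka = 1.0×10^-14 / 1.6 × 10^-4 = 6.25 × 10^-11
Kb = x²/(0.074 − x) = 6.25 × 10^-11
Neglecting x in the denominator: x = √(6.25 × 10^-11 × 0.074) = 2.15 × 10^-6 M
pOH = 5.67, so pH = 14.00 − pOH = 8.33

pH = 8.33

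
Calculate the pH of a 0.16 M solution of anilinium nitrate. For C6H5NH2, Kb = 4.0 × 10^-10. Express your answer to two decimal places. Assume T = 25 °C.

C6H5NH3+ is the conjugate acid of the weak base C6H5NH2.
Ka = Kw/Kb = 1.0×10^-14 / 4.0 × 10^-10 = 2.50 × 10^-5
From the ICE table, Ka = [H+]²/(0.16 − [H+]) = 2.50 × 10^-5.
Since Ka ≪ C₀, [H+] ≈ √(Ka·C₀) = 2.00 × 10^-3 M.
([H+]/C₀ = 1.2% < 5%, so the approximation holds.)
pH = −log[H+] = −log(2.00 × 10^-3) = 2.70

pH = 2.70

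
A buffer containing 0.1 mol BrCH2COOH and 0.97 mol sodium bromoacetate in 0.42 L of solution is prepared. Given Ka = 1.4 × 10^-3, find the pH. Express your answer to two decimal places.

pKa = −log(1.4 × 10^-3) = 2.854
pH = pKa + log([A⁻]/[HA]) = 2.854 + log(0.97/0.1)
pH = 2.854 + (+0.987) = 3.84

pH = 3.84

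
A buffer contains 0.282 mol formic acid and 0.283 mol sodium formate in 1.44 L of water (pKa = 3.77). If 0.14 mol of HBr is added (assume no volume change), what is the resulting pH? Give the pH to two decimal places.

Added H+ converts HCOO- to HCOOH: HCOOH → 0.422 mol, HCOO- → 0.143 mol.
pH = pKa + log(n_HCOO-/n_HCOOH) = 3.77 + log(0.143/0.422) = 3.77 + (-0.470)

pH = 3.30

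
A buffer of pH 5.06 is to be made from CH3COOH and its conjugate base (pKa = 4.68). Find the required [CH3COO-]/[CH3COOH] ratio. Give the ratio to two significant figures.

pH = pKa + log(r) ⇒ log(r) = 5.06 − 4.68 = +0.38
r = [CH3COO-]/[CH3COOH] = 10^(+0.38) = 2.4

ratio = 2.4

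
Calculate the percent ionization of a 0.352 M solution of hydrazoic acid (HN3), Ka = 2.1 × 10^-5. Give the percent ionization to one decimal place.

HN3 ⇌ N3- + H+; let x = [H+] at equilibrium.
x ≈ √(Ka·C₀) = √(2.1 × 10^-5 × 0.352) = 2.72 × 10^-3 M
Fraction ionized = 2.72 × 10^-3 / 0.352 = 0.0077 → 0.8%

0.8%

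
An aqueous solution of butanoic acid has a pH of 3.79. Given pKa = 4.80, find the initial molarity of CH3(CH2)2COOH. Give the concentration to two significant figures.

[H+] = 10^(-3.79) = 1.62 × 10^-4 M = x
Ka = 10^(−4.80) = 1.58 × 10^-5
Ka = x²/(C₀ − x) ⇒ C₀ = x + x²/Ka
C₀ = 1.62 × 10^-4 + (1.62 × 10^-4)²/(1.58 × 10^-5) = 1.82 × 10^-3 M

C₀ = 1.8 × 10^-3 M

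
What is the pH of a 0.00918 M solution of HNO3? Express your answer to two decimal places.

HNO3 is a strong acid and dissociates completely, so [H+] = 0.00918 M.
pH = -log(0.00918) = 2.04

pH = 2.04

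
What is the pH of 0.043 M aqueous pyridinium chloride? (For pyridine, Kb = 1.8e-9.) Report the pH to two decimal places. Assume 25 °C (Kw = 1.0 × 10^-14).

C5H5NH+ is the conjugate acid of the weak base C5H5N.
Ka = Kw/Kb = 1.0×10^-14 / 1.8 × 10^-9 = 5.56 × 10^-6
Let x = [H+] at equilibrium. Ka = x²/(0.043 − x).
Assume x ≪ 0.043: x ≈ √(5.56 × 10^-6 × 0.043) = 4.89 × 10^-4 M
Check: 1.1% ionized — well under 5%, approximation valid.
pH = −log(4.89 × 10^-4) = 3.31

pH = 3.31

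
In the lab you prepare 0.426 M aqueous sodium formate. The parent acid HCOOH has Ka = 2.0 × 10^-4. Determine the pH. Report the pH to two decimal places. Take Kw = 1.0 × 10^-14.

HCOO- is the conjugate base of the weak acid HCOOH.
Kb = Kw/Ka = 1.0×10^-14 / 2.0 × 10^-4 = 5.00 × 10^-11
Kb = [OH-]²/(0.426 − [OH-]) = 5.00 × 10^-11
Since Kb ≪ C₀, [OH-] ≈ √(Kb·C₀) = 4.62 × 10^-6 M.
Check: 0.0011% ionized — well under 5%, approximation valid.
pOH = −log(4.62 × 10^-6) = 5.34; pH = 14.00 − 5.34 = 8.66

pH = 8.66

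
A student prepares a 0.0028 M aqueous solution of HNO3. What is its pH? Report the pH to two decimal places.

HNO3 is a strong acid and dissociates completely, so [H+] = 0.0028 M.
pH = -log(0.0028) = 2.55

pH = 2.55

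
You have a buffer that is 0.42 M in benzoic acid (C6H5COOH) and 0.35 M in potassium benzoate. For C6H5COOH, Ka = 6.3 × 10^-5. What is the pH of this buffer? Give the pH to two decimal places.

pKa = −log(6.3 × 10^-5) = 4.201
Using pH = pKa + log([base]/[acid]) with [base]/[acid] = 0.35/0.42:
pH = 4.201 + (-0.079) = 4.12

pH = 4.12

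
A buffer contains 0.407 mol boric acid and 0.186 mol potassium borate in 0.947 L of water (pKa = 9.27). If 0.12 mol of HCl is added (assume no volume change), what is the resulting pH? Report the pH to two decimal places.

Added H+ converts B(OH)4- to B(OH)3: B(OH)3 → 0.527 mol, B(OH)4- → 0.066 mol.
pH = pKa + log([A⁻]/[HA]) = 9.27 + log(0.066/0.527) = 9.27 -0.902

pH = 8.37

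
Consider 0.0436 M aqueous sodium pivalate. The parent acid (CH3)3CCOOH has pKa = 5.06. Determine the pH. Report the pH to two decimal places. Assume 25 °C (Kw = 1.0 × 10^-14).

pH = 8.85

(CH3)3CCOO- is the conjugate base of the weak acid (CH3)3CCOOH.
Ka = 10^(−5.06) = 8.71 × 10^-6
Kb = Kw/Ka = 1.0×10^-14 / 8.71 × 10^-6 = 1.15 × 10^-9
From the ICE table, Kb = [OH-]²/(0.0436 − [OH-]) = 1.15 × 10^-9.
Since Kb ≪ C₀, [OH-] ≈ √(Kb·C₀) = 7.08 × 10^-6 M.
([OH-]/C₀ = 0.016% < 5%, so the approximation holds.)
pOH = −log(7.08 × 10^-6) = 5.15; pH = 14.00 − 5.15 = 8.85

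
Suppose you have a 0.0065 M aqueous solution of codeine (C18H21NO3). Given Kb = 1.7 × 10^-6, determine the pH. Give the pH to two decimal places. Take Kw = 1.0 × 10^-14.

pH = 10.02

C18H21NO3 + H2O ⇌ C18H22NO3+ + OH-
From the ICE table, Kb = x²/(0.0065 − x) = 1.7 × 10^-6.
Assume x ≪ 0.0065: x ≈ √(1.7 × 10^-6 × 0.0065) = 1.05 × 10^-4 M
(x/C₀ = 1.6% < 5%, so the approximation holds.)
pOH = −log(1.05 × 10^-4) = 3.98; pH = 14.00 − 3.98 = 10.02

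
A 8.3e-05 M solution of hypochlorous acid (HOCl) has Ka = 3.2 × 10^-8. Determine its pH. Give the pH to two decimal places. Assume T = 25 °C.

pH = 5.79

HOCl ⇌ OCl- + H+
Ka = x²/(8.3e-05 − x) = 3.2 × 10^-8
Since Ka ≪ C₀, x ≈ √(Ka·C₀) = 1.63 × 10^-6 M.
Check: 2% ionized — well under 5%, approximation valid.
pH = −log(1.63 × 10^-6) = 5.79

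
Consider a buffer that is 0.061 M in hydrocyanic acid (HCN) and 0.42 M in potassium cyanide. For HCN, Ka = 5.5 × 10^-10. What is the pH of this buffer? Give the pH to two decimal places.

pKa = −log(5.5 × 10^-10) = 9.260
pH = pKa + log([A⁻]/[HA]) = 9.260 + log(0.42/0.061)
pH = 9.260 + (+0.838) = 10.10

pH = 10.10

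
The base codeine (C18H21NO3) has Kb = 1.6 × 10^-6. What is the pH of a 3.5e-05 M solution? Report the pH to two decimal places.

pH = 8.83

C18H21NO3 + H2O ⇌ C18H22NO3+ + OH-
Let x = [OH-] at equilibrium. Kb = x²/(3.5e-05 − x).
x is not negligible relative to C₀; solve x² + 1.6e-06·x − 5.6e-11 = 0.
x = (−Kb + √(Kb² + 4·Kb·C₀))/2 = 6.73 × 10^-6 M
pOH = −log(6.73 × 10^-6) = 5.17; pH = 14.00 − 5.17 = 8.83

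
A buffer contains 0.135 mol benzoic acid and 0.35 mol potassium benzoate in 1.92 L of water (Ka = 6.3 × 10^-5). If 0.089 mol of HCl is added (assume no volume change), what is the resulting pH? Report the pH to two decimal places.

pH = 4.27

After neutralization: n(C6H5COOH) = 0.224 mol, n(C6H5COO-) = 0.261 mol.
pKa = −log(6.3 × 10^-5) = 4.201
Henderson–Hasselbalch with mole ratio 0.261/0.224: pH = 4.201 + (+0.066)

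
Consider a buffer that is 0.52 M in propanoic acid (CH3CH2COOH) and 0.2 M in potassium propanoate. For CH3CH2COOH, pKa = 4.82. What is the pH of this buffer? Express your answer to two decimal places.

pH = pKa + log([A⁻]/[HA]) = 4.82 + log(0.2/0.52)
pH = 4.82 + (-0.415) = 4.41

pH = 4.41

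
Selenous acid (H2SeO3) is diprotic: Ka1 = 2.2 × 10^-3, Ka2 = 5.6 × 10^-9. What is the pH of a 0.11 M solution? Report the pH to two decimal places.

Since Ka1 ≫ Ka2, the first ionization dominates [H+].
Ka1 = x²/(0.11 − x) = 2.2 × 10^-3
Solving the quadratic: x = (−Ka1 + √(Ka1² + 4·Ka1·C₀))/2 = 1.45 × 10^-2 M
pH = −log(1.45 × 10^-2) = 1.84

pH = 1.84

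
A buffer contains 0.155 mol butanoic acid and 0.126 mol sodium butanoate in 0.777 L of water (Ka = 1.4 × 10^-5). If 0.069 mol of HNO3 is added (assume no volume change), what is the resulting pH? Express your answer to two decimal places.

pH = 4.26

Added H+ converts CH3(CH2)2COO- to CH3(CH2)2COOH: CH3(CH2)2COOH → 0.224 mol, CH3(CH2)2COO- → 0.057 mol.
pKa = −log(1.4 × 10^-5) = 4.854
pH = pKa + log([A⁻]/[HA]) = 4.854 + log(0.057/0.224) = 4.854 -0.594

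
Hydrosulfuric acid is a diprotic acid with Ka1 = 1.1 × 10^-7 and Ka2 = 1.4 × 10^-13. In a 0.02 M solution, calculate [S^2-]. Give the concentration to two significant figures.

First ionization gives [H+] ≈ [HS-] = 4.69 × 10^-5 M.
Second step: Ka2 = [H+][S^2-]/[HS-] ≈ [S^2-] (since [H+] ≈ [HS-]).
So [S^2-] ≈ Ka2.

1.4 × 10^-13 M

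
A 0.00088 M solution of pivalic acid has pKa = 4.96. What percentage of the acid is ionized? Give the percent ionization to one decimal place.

10.6%

(CH3)3CCOOH ⇌ (CH3)3CCOO- + H+; let x = [H+] at equilibrium.
Ka = 10^(−4.96) = 1.10 × 10^-5
Ka = x²/(C₀ − x); solving the quadratic gives x = 9.30 × 10^-5 M.
Fraction ionized = 9.30 × 10^-5 / 0.00088 = 0.1057 → 10.6%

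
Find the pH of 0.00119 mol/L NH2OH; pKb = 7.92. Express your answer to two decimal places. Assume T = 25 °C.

NH2OH + H2O ⇌ NH3OH+ + OH-
Kb = 10^(−7.92) = 1.20 × 10^-8
Kb = [OH-]²/(0.00119 − [OH-]) = 1.20 × 10^-8
Neglecting [OH-] in the denominator: [OH-] = √(1.20 × 10^-8 × 0.00119) = 3.78 × 10^-6 M
([OH-]/C₀ = 0.32% < 5%, so the approximation holds.)
pOH = −log(3.78 × 10^-6) = 5.42; pH = 14.00 − 5.42 = 8.58

pH = 8.58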